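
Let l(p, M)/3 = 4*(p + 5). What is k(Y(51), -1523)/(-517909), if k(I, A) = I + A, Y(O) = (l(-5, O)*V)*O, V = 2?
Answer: 1523/517909 ≈ 0.0029407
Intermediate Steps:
l(p, M) = 60 + 12*p (l(p, M) = 3*(4*(p + 5)) = 3*(4*(5 + p)) = 3*(20 + 4*p) = 60 + 12*p)
Y(O) = 0 (Y(O) = ((60 + 12*(-5))*2)*O = ((60 - 60)*2)*O = (0*2)*O = 0*O = 0)
k(I, A) = A + I
k(Y(51), -1523)/(-517909) = (-1523 + 0)/(-517909) = -1523*(-1/517909) = 1523/517909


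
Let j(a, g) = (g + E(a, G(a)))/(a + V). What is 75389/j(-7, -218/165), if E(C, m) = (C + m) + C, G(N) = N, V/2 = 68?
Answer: -1604654865/3683 ≈ -4.3569e+5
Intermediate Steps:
V = 136 (V = 2*68 = 136)
E(C, m) = m + 2*C
j(a, g) = (g + 3*a)/(136 + a) (j(a, g) = (g + (a + 2*a))/(a + 136) = (g + 3*a)/(136 + a))
75389/j(-7, -218/165) = 75389/(((-218/165 + 3*(-7))/(136 - 7))) = 75389/(((-218*1/165 - 21)/129)) = 75389/(((-218/165 - 21)/129)) = 75389/(((1/129)*(-3683/165))) = 75389/(-3683/21285) = 75389*(-21285/3683) = -1604654865/3683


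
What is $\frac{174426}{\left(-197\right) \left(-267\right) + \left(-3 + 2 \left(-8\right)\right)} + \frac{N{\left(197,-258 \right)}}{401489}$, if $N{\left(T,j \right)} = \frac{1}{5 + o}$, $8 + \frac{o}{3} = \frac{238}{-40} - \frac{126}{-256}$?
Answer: $\frac{72064175460793}{21723449635690} \approx 3.3173$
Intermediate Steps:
$o = - \frac{25839}{640}$ ($o = -24 + 3 \left(\frac{238}{-40} - \frac{126}{-256}\right) = -24 + 3 \left(238 \left(- \frac{1}{40}\right) - - \frac{63}{128}\right) = -24 + 3 \left(- \frac{119}{20} + \frac{63}{128}\right) = -24 + 3 \left(- \frac{3493}{640}\right) = -24 - \frac{10479}{640} = - \frac{25839}{640} \approx -40.373$)
$N{\left(T,j \right)} = - \frac{640}{22639}$ ($N{\left(T,j \right)} = \frac{1}{5 - \frac{25839}{640}} = \frac{1}{- \frac{22639}{640}} = - \frac{640}{22639}$)
$\frac{174426}{\left(-197\right) \left(-267\right) + \left(-3 + 2 \left(-8\right)\right)} + \frac{N{\left(197,-258 \right)}}{401489} = \frac{174426}{\left(-197\right) \left(-267\right) + \left(-3 + 2 \left(-8\right)\right)} - \frac{640}{22639 \cdot 401489} = \frac{174426}{52599 - 19} - \frac{640}{9089309471} = \frac{174426}{52580} - \frac{640}{9089309471} = 174426 \cdot \frac{1}{52580} - \frac{640}{9089309471} = \frac{87213}{26290} - \frac{640}{9089309471} = \frac{72064175460793}{21723449635690}$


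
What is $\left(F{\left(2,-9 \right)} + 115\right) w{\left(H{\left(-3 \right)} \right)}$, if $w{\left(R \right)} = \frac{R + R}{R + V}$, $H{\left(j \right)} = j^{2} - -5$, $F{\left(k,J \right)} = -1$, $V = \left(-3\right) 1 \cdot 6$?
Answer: $-798$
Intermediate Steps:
$V = -18$ ($V = \left(-3\right) 6 = -18$)
$H{\left(j \right)} = 5 + j^{2}$ ($H{\left(j \right)} = j^{2} + 5 = 5 + j^{2}$)
$w{\left(R \right)} = \frac{2 R}{-18 + R}$ ($w{\left(R \right)} = \frac{R + R}{R - 18} = \frac{2 R}{-18 + R}$)
$\left(F{\left(2,-9 \right)} + 115\right) w{\left(H{\left(-3 \right)} \right)} = \left(-1 + 115\right) \frac{2 \left(5 + \left(-3\right)^{2}\right)}{-18 + \left(5 + \left(-3\right)^{2}\right)} = 114 \frac{2 \left(5 + 9\right)}{-18 + \left(5 + 9\right)} = 114 \cdot 2 \cdot 14 \frac{1}{-18 + 14} = 114 \cdot 2 \cdot 14 \frac{1}{-4} = 114 \cdot 2 \cdot 14 \left(- \frac{1}{4}\right) = 114 \left(-7\right) = -798$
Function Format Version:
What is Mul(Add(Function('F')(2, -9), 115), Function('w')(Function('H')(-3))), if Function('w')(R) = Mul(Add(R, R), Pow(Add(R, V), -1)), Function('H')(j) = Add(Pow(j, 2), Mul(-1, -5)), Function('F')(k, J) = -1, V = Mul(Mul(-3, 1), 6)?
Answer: -798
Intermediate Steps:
V = -18 (V = Mul(-3, 6) = -18)
Function('H')(j) = Add(5, Pow(j, 2)) (Function('H')(j) = Add(Pow(j, 2), 5) = Add(5, Pow(j, 2)))
Function('w')(R) = Mul(2, R, Pow(Add(-18, R), -1)) (Function('w')(R) = Mul(Add(R, R), Pow(Add(R, -18), -1)) = Mul(Mul(2, R), Pow(Add(-18, R), -1)) = Mul(2, R, Pow(Add(-18, R), -1)))
Mul(Add(Function('F')(2, -9), 115), Function('w')(Function('H')(-3))) = Mul(Add(-1, 115), Mul(2, Add(5, Pow(-3, 2)), Pow(Add(-18, Add(5, Pow(-3, 2))), -1))) = Mul(114, Mul(2, Add(5, 9), Pow(Add(-18, Add(5, 9)), -1))) = Mul(114, Mul(2, 14, Pow(Add(-18, 14), -1))) = Mul(114, Mul(2, 14, Pow(-4, -1))) = Mul(114, Mul(2, 14, Rational(-1, 4))) = Mul(114, -7) = -798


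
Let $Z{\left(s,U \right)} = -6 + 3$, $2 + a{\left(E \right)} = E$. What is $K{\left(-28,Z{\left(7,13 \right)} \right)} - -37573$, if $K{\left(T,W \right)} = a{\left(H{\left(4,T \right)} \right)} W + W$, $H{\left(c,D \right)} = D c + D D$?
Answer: $35560$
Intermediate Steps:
$H{\left(c,D \right)} = D^{2} + D c$ ($H{\left(c,D \right)} = D c + D^{2} = D^{2} + D c$)
$a{\left(E \right)} = -2 + E$
$Z{\left(s,U \right)} = -3$
$K{\left(T,W \right)} = W + W \left(-2 + T \left(4 + T\right)\right)$ ($K{\left(T,W \right)} = \left(-2 + T \left(T + 4\right)\right) W + W = \left(-2 + T \left(4 + T\right)\right) W + W = W \left(-2 + T \left(4 + T\right)\right) + W = W + W \left(-2 + T \left(4 + T\right)\right)$)
$K{\left(-28,Z{\left(7,13 \right)} \right)} - -37573 = - 3 \left(-1 - 28 \left(4 - 28\right)\right) - -37573 = - 3 \left(-1 - -672\right) + 37573 = - 3 \left(-1 + 672\right) + 37573 = \left(-3\right) 671 + 37573 = -2013 + 37573 = 35560$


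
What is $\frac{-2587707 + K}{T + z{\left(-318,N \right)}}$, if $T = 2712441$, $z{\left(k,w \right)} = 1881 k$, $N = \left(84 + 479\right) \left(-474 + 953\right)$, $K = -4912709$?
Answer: $- \frac{7500416}{2114283} \approx -3.5475$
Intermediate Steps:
$N = 269677$ ($N = 563 \cdot 479 = 269677$)
$\frac{-2587707 + K}{T + z{\left(-318,N \right)}} = \frac{-2587707 - 4912709}{2712441 + 1881 \left(-318\right)} = - \frac{7500416}{2712441 - 598158} = - \frac{7500416}{2114283}$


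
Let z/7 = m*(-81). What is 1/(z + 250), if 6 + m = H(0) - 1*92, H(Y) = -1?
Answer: 1/56383 ≈ 1.7736e-5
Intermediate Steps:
m = -99 (m = -6 + (-1 - 1*92) = -6 + (-1 - 92) = -6 - 93 = -99)
z = 56133 (z = 7*(-99*(-81)) = 7*8019 = 56133)
1/(z + 250) = 1/(56133 + 250) = 1/56383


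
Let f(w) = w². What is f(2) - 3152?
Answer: -3148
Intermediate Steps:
f(2) - 3152 = 2² - 3152 = 4 - 3152 = -3148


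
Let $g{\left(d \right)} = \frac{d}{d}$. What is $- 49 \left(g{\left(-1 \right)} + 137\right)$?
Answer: $-6762$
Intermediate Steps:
$g{\left(d \right)} = 1$
$- 49 \left(g{\left(-1 \right)} + 137\right) = - 49 \left(1 + 137\right) = \left(-49\right) 138 = -6762$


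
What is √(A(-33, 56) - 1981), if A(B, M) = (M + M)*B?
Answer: I*√5677 ≈ 75.346*I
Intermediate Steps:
A(B, M) = 2*B*M (A(B, M) = (2*M)*B = 2*B*M)
√(A(-33, 56) - 1981) = √(2*(-33)*56 - 1981) = √(-3696 - 1981) = √(-5677) = I*√5677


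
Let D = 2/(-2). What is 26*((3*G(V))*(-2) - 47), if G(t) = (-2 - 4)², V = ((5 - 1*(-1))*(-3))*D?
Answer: -6838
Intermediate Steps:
D = -1 (D = 2*(-½) = -1)
V = 18 (V = ((5 - 1*(-1))*(-3))*(-1) = ((5 + 1)*(-3))*(-1) = (6*(-3))*(-1) = -18*(-1) = 18)
G(t) = 36 (G(t) = (-6)² = 36)
26*((3*G(V))*(-2) - 47) = 26*((3*36)*(-2) - 47) = 26*(108*(-2) - 47) = 26*(-216 - 47) = 26*(-263) = -6838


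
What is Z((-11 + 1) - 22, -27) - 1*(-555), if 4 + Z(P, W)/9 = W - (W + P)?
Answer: 807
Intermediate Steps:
Z(P, W) = -36 - 9*P (Z(P, W) = -36 + 9*(W - (W + P)) = -36 + 9*(W - (P + W)) = -36 + 9*(W + (-P - W)) = -36 + 9*(-P) = -36 - 9*P)
Z((-11 + 1) - 22, -27) - 1*(-555) = (-36 - 9*((-11 + 1) - 22)) - 1*(-555) = (-36 - 9*(-10 - 22)) + 555 = (-36 - 9*(-32)) + 555 = (-36 + 288) + 555 = 252 + 555 = 807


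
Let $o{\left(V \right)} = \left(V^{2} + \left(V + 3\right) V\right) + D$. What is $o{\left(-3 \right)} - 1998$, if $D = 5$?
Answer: $-1984$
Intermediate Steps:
$o{\left(V \right)} = 5 + V^{2} + V \left(3 + V\right)$ ($o{\left(V \right)} = \left(V^{2} + \left(V + 3\right) V\right) + 5 = \left(V^{2} + \left(3 + V\right) V\right) + 5 = \left(V^{2} + V \left(3 + V\right)\right) + 5 = 5 + V^{2} + V \left(3 + V\right)$)
$o{\left(-3 \right)} - 1998 = \left(5 + 2 \left(-3\right)^{2} + 3 \left(-3\right)\right) - 1998 = \left(5 + 2 \cdot 9 - 9\right) - 1998 = \left(5 + 18 - 9\right) - 1998 = 14 - 1998 = -1984$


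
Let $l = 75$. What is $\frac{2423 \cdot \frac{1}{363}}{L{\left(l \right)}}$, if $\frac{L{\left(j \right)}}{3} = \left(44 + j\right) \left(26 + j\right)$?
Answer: $\frac{2423}{13088691} \approx 0.00018512$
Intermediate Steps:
$L{\left(j \right)} = 3 \left(26 + j\right) \left(44 + j\right)$ ($L{\left(j \right)} = 3 \left(44 + j\right) \left(26 + j\right) = 3 \left(26 + j\right) \left(44 + j\right)$)
$\frac{2423 \cdot \frac{1}{363}}{L{\left(l \right)}} = \frac{2423 \cdot \frac{1}{363}}{3432 + 3 \cdot 75^{2} + 210 \cdot 75} = \frac{2423 \cdot \frac{1}{363}}{3432 + 3 \cdot 5625 + 15750} = \frac{2423}{363 \left(3432 + 16875 + 15750\right)} = \frac{2423}{363 \cdot 36057} = \frac{2423}{363} \cdot \frac{1}{36057} = \frac{2423}{13088691}$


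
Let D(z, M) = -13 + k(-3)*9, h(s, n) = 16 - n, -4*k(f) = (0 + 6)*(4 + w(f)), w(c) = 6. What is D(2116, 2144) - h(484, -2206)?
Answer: -2370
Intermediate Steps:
k(f) = -15 (k(f) = -(0 + 6)*(4 + 6)/4 = -3*10/2 = -¼*60 = -15)
D(z, M) = -148 (D(z, M) = -13 - 15*9 = -13 - 135 = -148)
D(2116, 2144) - h(484, -2206) = -148 - (16 - 1*(-2206)) = -148 - (16 + 2206) = -148 - 1*2222 = -148 - 2222 = -2370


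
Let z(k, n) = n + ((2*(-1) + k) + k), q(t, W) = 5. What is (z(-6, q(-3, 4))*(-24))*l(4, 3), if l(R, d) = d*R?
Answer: 2592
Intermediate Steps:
l(R, d) = R*d
z(k, n) = -2 + n + 2*k (z(k, n) = n + ((-2 + k) + k) = n + (-2 + 2*k) = -2 + n + 2*k)
(z(-6, q(-3, 4))*(-24))*l(4, 3) = ((-2 + 5 + 2*(-6))*(-24))*(4*3) = ((-2 + 5 - 12)*(-24))*12 = -9*(-24)*12 = 216*12 = 2592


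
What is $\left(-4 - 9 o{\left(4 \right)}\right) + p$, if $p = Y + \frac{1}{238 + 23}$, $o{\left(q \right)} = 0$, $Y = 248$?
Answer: $\frac{63685}{261} \approx 244.0$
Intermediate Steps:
$p = \frac{64729}{261}$ ($p = 248 + \frac{1}{238 + 23} = 248 + \frac{1}{261} = \frac{64729}{261} \approx 248.0$)
$\left(-4 - 9 o{\left(4 \right)}\right) + p = \left(-4 - 0\right) + \frac{64729}{261} = \left(-4 + 0\right) + \frac{64729}{261} = -4 + \frac{64729}{261} = \frac{63685}{261}$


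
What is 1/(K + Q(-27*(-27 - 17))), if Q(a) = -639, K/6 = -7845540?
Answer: -1/47073879 ≈ -2.1243e-8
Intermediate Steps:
K = -47073240 (K = 6*(-7845540) = -47073240)
1/(K + Q(-27*(-27 - 17))) = 1/(-47073240 - 639) = 1/(-47073879) = -1/47073879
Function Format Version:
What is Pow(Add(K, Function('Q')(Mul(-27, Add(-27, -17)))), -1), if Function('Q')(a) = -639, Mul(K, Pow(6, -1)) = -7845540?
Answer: Rational(-1, 47073879) ≈ -2.1243e-8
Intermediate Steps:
K = -47073240 (K = Mul(6, -7845540) = -47073240)
Pow(Add(K, Function('Q')(Mul(-27, Add(-27, -17)))), -1) = Pow(Add(-47073240, -639), -1) = Pow(-47073879, -1) = Rational(-1, 47073879)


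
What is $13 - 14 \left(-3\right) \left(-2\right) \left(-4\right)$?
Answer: $349$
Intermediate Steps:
$13 - 14 \left(-3\right) \left(-2\right) \left(-4\right) = 13 - 14 \cdot 6 \left(-4\right) = 13 - -336 = 13 + 336 = 349$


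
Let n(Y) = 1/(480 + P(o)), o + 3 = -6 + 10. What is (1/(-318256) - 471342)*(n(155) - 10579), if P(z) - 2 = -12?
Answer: 745856240974638337/149580320 ≈ 4.9863e+9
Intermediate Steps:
o = 1 (o = -3 + (-6 + 10) = -3 + 4 = 1)
P(z) = -10 (P(z) = 2 - 12 = -10)
n(Y) = 1/470 (n(Y) = 1/(480 - 10) = 1/470)
(1/(-318256) - 471342)*(n(155) - 10579) = (1/(-318256) - 471342)*(1/470 - 10579) = (-1/318256 - 471342)*(-4972129/470) = -150007419553/318256*(-4972129/470) = 745856240974638337/149580320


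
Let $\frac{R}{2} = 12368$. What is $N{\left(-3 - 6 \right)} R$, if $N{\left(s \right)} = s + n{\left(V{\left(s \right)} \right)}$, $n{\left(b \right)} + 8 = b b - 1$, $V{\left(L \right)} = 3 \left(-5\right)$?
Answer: $5120352$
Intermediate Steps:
$V{\left(L \right)} = -15$
$R = 24736$ ($R = 2 \cdot 12368 = 24736$)
$n{\left(b \right)} = -9 + b^{2}$ ($n{\left(b \right)} = -8 + \left(b b - 1\right) = -8 + \left(b^{2} - 1\right) = -8 + \left(-1 + b^{2}\right) = -9 + b^{2}$)
$N{\left(s \right)} = 216 + s$ ($N{\left(s \right)} = s - \left(9 - \left(-15\right)^{2}\right) = s + \left(-9 + 225\right) = s + 216 = 216 + s$)
$N{\left(-3 - 6 \right)} R = \left(216 - 9\right) 24736 = 207 \cdot 24736 = 5120352$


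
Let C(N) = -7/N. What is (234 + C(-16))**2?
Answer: 14070001/256 ≈ 54961.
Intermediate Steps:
(234 + C(-16))**2 = (234 - 7/(-16))**2 = (234 - 7*(-1/16))**2 = (234 + 7/16)**2 = (3751/16)**2 = 14070001/256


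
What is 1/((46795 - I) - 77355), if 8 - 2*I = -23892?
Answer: -1/42510 ≈ -2.3524e-5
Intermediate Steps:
I = 11950 (I = 4 - 1/2*(-23892) = 4 + 11946 = 11950)
1/((46795 - I) - 77355) = 1/((46795 - 1*11950) - 77355) = 1/((46795 - 11950) - 77355) = 1/(34845 - 77355) = 1/(-42510) = -1/42510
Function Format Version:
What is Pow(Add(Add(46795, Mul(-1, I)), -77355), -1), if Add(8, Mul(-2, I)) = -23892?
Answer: Rational(-1, 42510) ≈ -2.3524e-5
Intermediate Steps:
I = 11950 (I = Add(4, Mul(Rational(-1, 2), -23892)) = Add(4, 11946) = 11950)
Pow(Add(Add(46795, Mul(-1, I)), -77355), -1) = Pow(Add(Add(46795, Mul(-1, 11950)), -77355), -1) = Pow(Add(Add(46795, -11950), -77355), -1) = Pow(Add(34845, -77355), -1) = Pow(-42510, -1) = Rational(-1, 42510)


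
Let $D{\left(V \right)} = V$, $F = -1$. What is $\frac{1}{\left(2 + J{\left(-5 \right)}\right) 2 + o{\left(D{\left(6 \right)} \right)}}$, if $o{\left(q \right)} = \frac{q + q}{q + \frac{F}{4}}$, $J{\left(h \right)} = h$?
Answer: $- \frac{23}{90} \approx -0.25556$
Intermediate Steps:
$o{\left(q \right)} = \frac{2 q}{- \frac{1}{4} + q}$ ($o{\left(q \right)} = \frac{q + q}{q - \frac{1}{4}} = \frac{2 q}{q - \frac{1}{4}} = \frac{2 q}{- \frac{1}{4} + q}$)
$\frac{1}{\left(2 + J{\left(-5 \right)}\right) 2 + o{\left(D{\left(6 \right)} \right)}} = \frac{1}{\left(2 - 5\right) 2 + 8 \cdot 6 \frac{1}{-1 + 4 \cdot 6}} = \frac{1}{\left(-3\right) 2 + 8 \cdot 6 \frac{1}{-1 + 24}} = \frac{1}{-6 + 8 \cdot 6 \cdot \frac{1}{23}} = \frac{1}{-6 + \frac{48}{23}} = \frac{1}{- \frac{90}{23}} = - \frac{23}{90}$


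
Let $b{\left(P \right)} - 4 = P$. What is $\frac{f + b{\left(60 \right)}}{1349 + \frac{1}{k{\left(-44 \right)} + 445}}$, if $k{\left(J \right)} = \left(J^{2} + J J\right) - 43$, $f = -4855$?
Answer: $- \frac{20476734}{5765627} \approx -3.5515$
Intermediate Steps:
$b{\left(P \right)} = 4 + P$
$k{\left(J \right)} = -43 + 2 J^{2}$ ($k{\left(J \right)} = \left(J^{2} + J^{2}\right) - 43 = 2 J^{2} - 43 = -43 + 2 J^{2}$)
$\frac{f + b{\left(60 \right)}}{1349 + \frac{1}{k{\left(-44 \right)} + 445}} = \frac{-4855 + \left(4 + 60\right)}{1349 + \frac{1}{\left(-43 + 2 \left(-44\right)^{2}\right) + 445}} = \frac{-4855 + 64}{1349 + \frac{1}{\left(-43 + 2 \cdot 1936\right) + 445}} = - \frac{4791}{1349 + \frac{1}{\left(-43 + 3872\right) + 445}} = - \frac{4791}{1349 + \frac{1}{3829 + 445}} = - \frac{4791}{1349 + \frac{1}{4274}} = - \frac{4791}{\frac{5765627}{4274}} = \left(-4791\right) \frac{4274}{5765627} = - \frac{20476734}{5765627}$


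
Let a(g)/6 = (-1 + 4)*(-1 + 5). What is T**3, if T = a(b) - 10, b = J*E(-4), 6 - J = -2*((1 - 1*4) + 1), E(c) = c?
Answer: 238328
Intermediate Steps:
J = 2 (J = 6 - (-2)*((1 - 1*4) + 1) = 6 - (-2)*((1 - 4) + 1) = 6 - (-2)*(-3 + 1) = 6 - (-2)*(-2) = 6 - 1*4 = 6 - 4 = 2)
b = -8 (b = 2*(-4) = -8)
a(g) = 72 (a(g) = 6*((-1 + 4)*(-1 + 5)) = 6*(3*4) = 6*12 = 72)
T = 62 (T = 72 - 10 = 62)
T**3 = 62**3 = 238328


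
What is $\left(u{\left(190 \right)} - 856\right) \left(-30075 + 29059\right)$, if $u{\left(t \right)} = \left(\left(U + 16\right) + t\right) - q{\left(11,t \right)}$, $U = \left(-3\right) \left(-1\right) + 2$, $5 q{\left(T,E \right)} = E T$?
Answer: $1080008$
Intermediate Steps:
$q{\left(T,E \right)} = \frac{E T}{5}$
$U = 5$ ($U = 3 + 2 = 5$)
$u{\left(t \right)} = 21 - \frac{6 t}{5}$ ($u{\left(t \right)} = \left(\left(5 + 16\right) + t\right) - \frac{1}{5} t 11 = \left(21 + t\right) - \frac{11 t}{5} = 21 - \frac{6 t}{5}$)
$\left(u{\left(190 \right)} - 856\right) \left(-30075 + 29059\right) = \left(\left(21 - 228\right) - 856\right) \left(-30075 + 29059\right) = \left(\left(21 - 228\right) - 856\right) \left(-1016\right) = \left(-207 - 856\right) \left(-1016\right) = \left(-1063\right) \left(-1016\right) = 1080008$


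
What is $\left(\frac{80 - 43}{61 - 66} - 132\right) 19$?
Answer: $- \frac{13243}{5} \approx -2648.6$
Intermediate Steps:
$\left(\frac{80 - 43}{61 - 66} - 132\right) 19 = \left(\frac{37}{-5} - 132\right) 19 = \left(37 \left(- \frac{1}{5}\right) - 132\right) 19 = \left(- \frac{37}{5} - 132\right) 19 = \left(- \frac{697}{5}\right) 19 = - \frac{13243}{5}$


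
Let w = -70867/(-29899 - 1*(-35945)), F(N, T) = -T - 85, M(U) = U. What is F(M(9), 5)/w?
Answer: 544140/70867 ≈ 7.6783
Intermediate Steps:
F(N, T) = -85 - T
w = -70867/6046 (w = -70867/(-29899 + 35945) = -70867/6046 ≈ -11.721)
F(M(9), 5)/w = (-85 - 1*5)/(-70867/6046) = (-85 - 5)*(-6046/70867) = -90*(-6046/70867) = 544140/70867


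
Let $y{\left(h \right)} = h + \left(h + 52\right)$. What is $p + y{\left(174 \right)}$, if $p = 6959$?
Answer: $7359$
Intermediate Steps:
$y{\left(h \right)} = 52 + 2 h$ ($y{\left(h \right)} = h + \left(52 + h\right) = 52 + 2 h$)
$p + y{\left(174 \right)} = 6959 + \left(52 + 2 \cdot 174\right) = 6959 + \left(52 + 348\right) = 6959 + 400 = 7359$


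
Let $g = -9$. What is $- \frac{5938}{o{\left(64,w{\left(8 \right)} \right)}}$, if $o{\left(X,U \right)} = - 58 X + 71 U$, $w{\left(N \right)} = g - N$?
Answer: $\frac{5938}{4919} \approx 1.2072$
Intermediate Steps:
$w{\left(N \right)} = -9 - N$
$- \frac{5938}{o{\left(64,w{\left(8 \right)} \right)}} = - \frac{5938}{\left(-58\right) 64 + 71 \left(-9 - 8\right)} = - \frac{5938}{-3712 + 71 \left(-9 - 8\right)} = - \frac{5938}{-3712 + 71 \left(-17\right)} = - \frac{5938}{-3712 - 1207} = - \frac{5938}{-4919} = \left(-5938\right) \left(- \frac{1}{4919}\right) = \frac{5938}{4919}$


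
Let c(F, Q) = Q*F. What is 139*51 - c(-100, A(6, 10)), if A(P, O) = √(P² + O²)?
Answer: 7089 + 200*√34 ≈ 8255.2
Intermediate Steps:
A(P, O) = √(O² + P²)
c(F, Q) = F*Q
139*51 - c(-100, A(6, 10)) = 139*51 - (-100)*√(10² + 6²) = 7089 - (-100)*√(100 + 36) = 7089 - (-100)*√136 = 7089 - (-100)*2*√34 = 7089 - (-200)*√34 = 7089 + 200*√34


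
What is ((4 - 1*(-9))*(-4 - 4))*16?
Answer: -1664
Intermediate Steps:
((4 - 1*(-9))*(-4 - 4))*16 = ((4 + 9)*(-8))*16 = (13*(-8))*16 = -104*16 = -1664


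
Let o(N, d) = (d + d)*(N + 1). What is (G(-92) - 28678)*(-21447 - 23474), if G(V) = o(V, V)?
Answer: 536087214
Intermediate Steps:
o(N, d) = 2*d*(1 + N) (o(N, d) = (2*d)*(1 + N) = 2*d*(1 + N))
G(V) = 2*V*(1 + V)
(G(-92) - 28678)*(-21447 - 23474) = (2*(-92)*(1 - 92) - 28678)*(-21447 - 23474) = (2*(-92)*(-91) - 28678)*(-44921) = (16744 - 28678)*(-44921) = -11934*(-44921) = 536087214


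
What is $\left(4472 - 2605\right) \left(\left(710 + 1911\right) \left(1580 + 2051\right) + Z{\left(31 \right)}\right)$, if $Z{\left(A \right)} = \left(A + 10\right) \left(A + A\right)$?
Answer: $17772706731$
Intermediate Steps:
$Z{\left(A \right)} = 2 A \left(10 + A\right)$ ($Z{\left(A \right)} = \left(10 + A\right) 2 A = 2 A \left(10 + A\right)$)
$\left(4472 - 2605\right) \left(\left(710 + 1911\right) \left(1580 + 2051\right) + Z{\left(31 \right)}\right) = \left(4472 - 2605\right) \left(\left(710 + 1911\right) \left(1580 + 2051\right) + 2 \cdot 31 \left(10 + 31\right)\right) = 1867 \left(2621 \cdot 3631 + 2 \cdot 31 \cdot 41\right) = 1867 \left(9516851 + 2542\right) = 1867 \cdot 9519393 = 17772706731$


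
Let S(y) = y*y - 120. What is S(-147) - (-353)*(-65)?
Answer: -1456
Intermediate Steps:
S(y) = -120 + y² (S(y) = y² - 120 = -120 + y²)
S(-147) - (-353)*(-65) = (-120 + (-147)²) - (-353)*(-65) = (-120 + 21609) - 1*22945 = 21489 - 22945 = -1456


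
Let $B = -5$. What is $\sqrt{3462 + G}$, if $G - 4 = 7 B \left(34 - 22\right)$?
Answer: $\sqrt{3046} \approx 55.191$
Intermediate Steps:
$G = -416$ ($G = 4 + 7 \left(-5\right) \left(34 - 22\right) = 4 - 420 = -416$)
$\sqrt{3462 + G} = \sqrt{3462 - 416} = \sqrt{3046}$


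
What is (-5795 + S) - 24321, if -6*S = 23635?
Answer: -204331/6 ≈ -34055.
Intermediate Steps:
S = -23635/6 (S = -⅙*23635 = -23635/6 ≈ -3939.2)
(-5795 + S) - 24321 = (-5795 - 23635/6) - 24321 = -58405/6 - 24321 = -204331/6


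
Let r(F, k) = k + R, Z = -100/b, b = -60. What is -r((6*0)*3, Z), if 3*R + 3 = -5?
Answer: 1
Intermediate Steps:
Z = 5/3 (Z = -100/(-60) = -100*(-1/60) = 5/3 ≈ 1.6667)
R = -8/3 (R = -1 + (⅓)*(-5) = -1 - 5/3 = -8/3 ≈ -2.6667)
r(F, k) = -8/3 + k (r(F, k) = k - 8/3 = -8/3 + k)
-r((6*0)*3, Z) = -(-8/3 + 5/3) = -1*(-1) = 1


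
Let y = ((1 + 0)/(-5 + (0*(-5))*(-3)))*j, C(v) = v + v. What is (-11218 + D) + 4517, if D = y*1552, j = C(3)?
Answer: -42817/5 ≈ -8563.4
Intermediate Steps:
C(v) = 2*v
j = 6 (j = 2*3 = 6)
y = -6/5 (y = ((1 + 0)/(-5 + (0*(-5))*(-3)))*6 = (1/(-5 + 0*(-3)))*6 = (1/(-5 + 0))*6 = (1/(-5))*6 = (1*(-⅕))*6 = -⅕*6 = -6/5 ≈ -1.2000)
D = -9312/5 (D = -6/5*1552 = -9312/5 ≈ -1862.4)
(-11218 + D) + 4517 = (-11218 - 9312/5) + 4517 = -65402/5 + 4517 = -42817/5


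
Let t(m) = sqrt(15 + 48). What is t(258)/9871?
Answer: 3*sqrt(7)/9871 ≈ 0.00080410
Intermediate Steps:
t(m) = 3*sqrt(7) (t(m) = sqrt(63) = 3*sqrt(7))
t(258)/9871 = (3*sqrt(7))/9871 = (3*sqrt(7))*(1/9871) = 3*sqrt(7)/9871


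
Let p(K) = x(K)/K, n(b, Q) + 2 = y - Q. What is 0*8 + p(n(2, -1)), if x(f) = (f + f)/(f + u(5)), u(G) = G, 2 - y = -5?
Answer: 2/11 ≈ 0.18182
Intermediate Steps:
y = 7 (y = 2 - 1*(-5) = 2 + 5 = 7)
n(b, Q) = 5 - Q (n(b, Q) = -2 + (7 - Q) = 5 - Q)
x(f) = 2*f/(5 + f) (x(f) = (f + f)/(f + 5) = (2*f)/(5 + f) = 2*f/(5 + f))
p(K) = 2/(5 + K) (p(K) = (2*K/(5 + K))/K = 2/(5 + K))
0*8 + p(n(2, -1)) = 0*8 + 2/(5 + (5 - 1*(-1))) = 0 + 2/(5 + (5 + 1)) = 0 + 2/(5 + 6) = 0 + 2/11 = 2/11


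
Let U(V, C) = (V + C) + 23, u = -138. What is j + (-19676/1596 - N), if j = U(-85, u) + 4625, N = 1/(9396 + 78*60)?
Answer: 8260997819/1872108 ≈ 4412.7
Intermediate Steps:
N = 1/14076 (N = 1/(9396 + 4680) = 1/14076 ≈ 7.1043e-5)
U(V, C) = 23 + C + V (U(V, C) = (C + V) + 23 = 23 + C + V)
j = 4425 (j = (23 - 138 - 85) + 4625 = -200 + 4625 = 4425)
j + (-19676/1596 - N) = 4425 + (-19676/1596 - 1*1/14076) = 4425 + (-19676*1/1596 - 1/14076) = 4425 + (-4919/399 - 1/14076) = 4425 - 23080081/1872108 = 8260997819/1872108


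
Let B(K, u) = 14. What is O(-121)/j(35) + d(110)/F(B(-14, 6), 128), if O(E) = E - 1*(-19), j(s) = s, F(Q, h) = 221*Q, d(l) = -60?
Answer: -22692/7735 ≈ -2.9337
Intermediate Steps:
O(E) = 19 + E (O(E) = E + 19 = 19 + E)
O(-121)/j(35) + d(110)/F(B(-14, 6), 128) = (19 - 121)/35 - 60/(221*14) = -102*1/35 - 60/3094 = -102/35 - 60*1/3094 = -102/35 - 30/1547 = -22692/7735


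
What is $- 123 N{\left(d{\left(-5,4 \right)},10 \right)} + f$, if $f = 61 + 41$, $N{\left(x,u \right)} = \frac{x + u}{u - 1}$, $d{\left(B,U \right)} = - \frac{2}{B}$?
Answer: $- \frac{602}{15} \approx -40.133$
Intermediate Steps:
$N{\left(x,u \right)} = \frac{u + x}{-1 + u}$
$f = 102$
$- 123 N{\left(d{\left(-5,4 \right)},10 \right)} + f = - 123 \frac{10 - \frac{2}{-5}}{-1 + 10} + 102 = - 123 \frac{10 - - \frac{2}{5}}{9} + 102 = - 123 \frac{10 + \frac{2}{5}}{9} + 102 = - 123 \cdot \frac{1}{9} \cdot \frac{52}{5} + 102 = \left(-123\right) \frac{52}{45} + 102 = - \frac{2132}{15} + 102 = - \frac{602}{15}$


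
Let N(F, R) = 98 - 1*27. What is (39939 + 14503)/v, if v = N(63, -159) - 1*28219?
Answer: -27221/14074 ≈ -1.9341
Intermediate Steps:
N(F, R) = 71 (N(F, R) = 98 - 27 = 71)
v = -28148 (v = 71 - 1*28219 = 71 - 28219 = -28148)
(39939 + 14503)/v = (39939 + 14503)/(-28148) = 54442*(-1/28148) = -27221/14074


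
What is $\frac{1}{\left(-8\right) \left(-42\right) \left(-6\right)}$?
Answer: $- \frac{1}{2016} \approx -0.00049603$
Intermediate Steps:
$\frac{1}{\left(-8\right) \left(-42\right) \left(-6\right)} = \frac{1}{336 \left(-6\right)} = \frac{1}{-2016} = - \frac{1}{2016}$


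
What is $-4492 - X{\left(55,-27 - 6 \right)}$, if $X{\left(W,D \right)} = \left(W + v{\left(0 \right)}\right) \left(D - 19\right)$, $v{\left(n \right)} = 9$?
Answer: $-1164$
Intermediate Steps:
$X{\left(W,D \right)} = \left(-19 + D\right) \left(9 + W\right)$ ($X{\left(W,D \right)} = \left(W + 9\right) \left(D - 19\right) = \left(9 + W\right) \left(-19 + D\right) = \left(-19 + D\right) \left(9 + W\right)$)
$-4492 - X{\left(55,-27 - 6 \right)} = -4492 - \left(-171 - 1045 + 9 \left(-27 - 6\right) + \left(-27 - 6\right) 55\right) = -4492 - \left(-171 - 1045 + 9 \left(-33\right) - 1815\right) = -4492 - \left(-171 - 1045 - 297 - 1815\right) = -4492 - -3328 = -4492 + 3328 = -1164$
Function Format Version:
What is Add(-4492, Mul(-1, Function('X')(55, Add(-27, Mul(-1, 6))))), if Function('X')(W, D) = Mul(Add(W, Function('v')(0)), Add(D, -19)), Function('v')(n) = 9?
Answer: -1164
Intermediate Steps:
Function('X')(W, D) = Mul(Add(-19, D), Add(9, W)) (Function('X')(W, D) = Mul(Add(W, 9), Add(D, -19)) = Mul(Add(9, W), Add(-19, D)) = Mul(Add(-19, D), Add(9, W)))
Add(-4492, Mul(-1, Function('X')(55, Add(-27, Mul(-1, 6))))) = Add(-4492, Mul(-1, Add(-171, Mul(-19, 55), Mul(9, Add(-27, Mul(-1, 6))), Mul(Add(-27, Mul(-1, 6)), 55)))) = Add(-4492, Mul(-1, Add(-171, -1045, Mul(9, Add(-27, -6)), Mul(Add(-27, -6), 55)))) = Add(-4492, Mul(-1, Add(-171, -1045, Mul(9, -33), Mul(-33, 55)))) = Add(-4492, Mul(-1, Add(-171, -1045, -297, -1815))) = Add(-4492, Mul(-1, -3328)) = Add(-4492, 3328) = -1164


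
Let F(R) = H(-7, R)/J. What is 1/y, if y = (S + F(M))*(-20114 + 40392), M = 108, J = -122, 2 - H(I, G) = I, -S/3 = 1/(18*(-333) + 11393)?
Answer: -329339/496375023 ≈ -0.00066349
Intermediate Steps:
S = -3/5399 (S = -3/(18*(-333) + 11393) = -3/(-5994 + 11393) = -3/5399 ≈ -0.00055566)
H(I, G) = 2 - I
F(R) = -9/122 (F(R) = (2 - 1*(-7))/(-122) = (2 + 7)*(-1/122) = 9*(-1/122) = -9/122)
y = -496375023/329339 (y = (-3/5399 - 9/122)*(-20114 + 40392) = -48957/658678*20278 = -496375023/329339 ≈ -1507.2)
1/y = 1/(-496375023/329339) = -329339/496375023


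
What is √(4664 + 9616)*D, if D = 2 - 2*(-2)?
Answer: 12*√3570 ≈ 716.99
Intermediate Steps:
D = 6 (D = 2 + 4 = 6)
√(4664 + 9616)*D = √(4664 + 9616)*6 = √14280*6 = (2*√3570)*6 = 12*√3570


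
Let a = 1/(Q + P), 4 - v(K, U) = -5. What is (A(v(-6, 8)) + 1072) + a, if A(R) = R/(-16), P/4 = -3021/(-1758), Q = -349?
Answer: 1718461061/1603888 ≈ 1071.4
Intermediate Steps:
v(K, U) = 9 (v(K, U) = 4 - 1*(-5) = 4 + 5 = 9)
P = 2014/293 (P = 4*(-3021/(-1758)) = 4*(-3021*(-1/1758)) = 4*(1007/586) = 2014/293 ≈ 6.8737)
A(R) = -R/16 (A(R) = R*(-1/16) = -R/16)
a = -293/100243 (a = 1/(-349 + 2014/293) = 1/(-100243/293) = -293/100243 ≈ -0.0029229)
(A(v(-6, 8)) + 1072) + a = (-1/16*9 + 1072) - 293/100243 = (-9/16 + 1072) - 293/100243 = 17143/16 - 293/100243 = 1718461061/1603888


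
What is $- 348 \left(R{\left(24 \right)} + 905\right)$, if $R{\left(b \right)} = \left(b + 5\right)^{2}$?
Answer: $-607608$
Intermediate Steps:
$R{\left(b \right)} = \left(5 + b\right)^{2}$
$- 348 \left(R{\left(24 \right)} + 905\right) = - 348 \left(\left(5 + 24\right)^{2} + 905\right) = - 348 \left(29^{2} + 905\right) = - 348 \left(841 + 905\right) = \left(-348\right) 1746 = -607608$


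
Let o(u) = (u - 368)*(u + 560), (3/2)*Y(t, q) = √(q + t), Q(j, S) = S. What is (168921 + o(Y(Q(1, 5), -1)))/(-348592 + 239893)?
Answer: 332111/978291 ≈ 0.33948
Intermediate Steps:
Y(t, q) = 2*√(q + t)/3
o(u) = (-368 + u)*(560 + u)
(168921 + o(Y(Q(1, 5), -1)))/(-348592 + 239893) = (168921 + (-206080 + (2*√(-1 + 5)/3)² + 192*(2*√(-1 + 5)/3)))/(-348592 + 239893) = (168921 + (-206080 + (2*√4/3)² + 192*(2*√4/3)))/(-108699) = (168921 + (-206080 + ((⅔)*2)² + 192*((⅔)*2)))*(-1/108699) = (168921 + (-206080 + (4/3)² + 192*(4/3)))*(-1/108699) = (168921 + (-206080 + 16/9 + 256))*(-1/108699) = (168921 - 1852400/9)*(-1/108699) = -332111/9*(-1/108699) = 332111/978291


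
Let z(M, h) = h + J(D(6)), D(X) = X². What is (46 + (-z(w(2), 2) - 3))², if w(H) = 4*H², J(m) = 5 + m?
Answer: 0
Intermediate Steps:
z(M, h) = 41 + h (z(M, h) = h + (5 + 6²) = h + (5 + 36) = h + 41 = 41 + h)
(46 + (-z(w(2), 2) - 3))² = (46 + (-(41 + 2) - 3))² = (46 + (-1*43 - 3))² = (46 + (-43 - 3))² = (46 - 46)² = 0² = 0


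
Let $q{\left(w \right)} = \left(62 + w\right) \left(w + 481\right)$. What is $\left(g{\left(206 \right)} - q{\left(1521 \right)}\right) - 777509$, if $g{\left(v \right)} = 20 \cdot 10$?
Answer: $-3946475$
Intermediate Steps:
$g{\left(v \right)} = 200$
$q{\left(w \right)} = \left(62 + w\right) \left(481 + w\right)$
$\left(g{\left(206 \right)} - q{\left(1521 \right)}\right) - 777509 = \left(200 - \left(29822 + 1521^{2} + 543 \cdot 1521\right)\right) - 777509 = \left(200 - \left(29822 + 2313441 + 825903\right)\right) - 777509 = \left(200 - 3169166\right) - 777509 = -3168966 - 777509 = -3946475$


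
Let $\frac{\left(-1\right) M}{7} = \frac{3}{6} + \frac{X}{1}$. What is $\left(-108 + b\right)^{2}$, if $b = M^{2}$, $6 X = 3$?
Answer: $3481$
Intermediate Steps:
$X = \frac{1}{2}$ ($X = \frac{1}{6} \cdot 3 = \frac{1}{2} \approx 0.5$)
$M = -7$ ($M = - 7 \left(\frac{3}{6} + \frac{1}{2 \cdot 1}\right) = - 7 \left(3 \cdot \frac{1}{6} + \frac{1}{2} \cdot 1\right) = - 7 \left(\frac{1}{2} + \frac{1}{2}\right) = \left(-7\right) 1 = -7$)
$b = 49$ ($b = \left(-7\right)^{2} = 49$)
$\left(-108 + b\right)^{2} = \left(-108 + 49\right)^{2} = \left(-59\right)^{2} = 3481$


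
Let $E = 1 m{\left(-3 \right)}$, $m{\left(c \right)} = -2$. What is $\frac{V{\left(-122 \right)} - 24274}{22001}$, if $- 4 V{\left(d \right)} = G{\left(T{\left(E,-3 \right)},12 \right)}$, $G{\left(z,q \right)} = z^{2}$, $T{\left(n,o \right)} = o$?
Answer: $- \frac{97105}{88004} \approx -1.1034$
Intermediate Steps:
$E = -2$ ($E = 1 \left(-2\right) = -2$)
$V{\left(d \right)} = - \frac{9}{4}$ ($V{\left(d \right)} = - \frac{\left(-3\right)^{2}}{4} = \left(- \frac{1}{4}\right) 9 = - \frac{9}{4}$)
$\frac{V{\left(-122 \right)} - 24274}{22001} = \frac{- \frac{9}{4} - 24274}{22001} = \left(- \frac{9}{4} - 24274\right) \frac{1}{22001} = \left(- \frac{97105}{4}\right) \frac{1}{22001} = - \frac{97105}{88004}$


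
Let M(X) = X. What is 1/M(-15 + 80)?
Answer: 1/65 ≈ 0.015385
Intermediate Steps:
1/M(-15 + 80) = 1/(-15 + 80) = 1/65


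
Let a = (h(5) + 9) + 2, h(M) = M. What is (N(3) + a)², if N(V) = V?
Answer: 361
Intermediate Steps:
a = 16 (a = (5 + 9) + 2 = 14 + 2 = 16)
(N(3) + a)² = (3 + 16)² = 19² = 361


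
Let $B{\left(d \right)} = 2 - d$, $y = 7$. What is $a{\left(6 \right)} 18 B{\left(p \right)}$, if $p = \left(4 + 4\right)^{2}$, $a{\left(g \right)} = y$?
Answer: $-7812$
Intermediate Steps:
$a{\left(g \right)} = 7$
$p = 64$ ($p = 8^{2} = 64$)
$a{\left(6 \right)} 18 B{\left(p \right)} = 7 \cdot 18 \left(2 - 64\right) = 126 \left(2 - 64\right) = 126 \left(-62\right) = -7812$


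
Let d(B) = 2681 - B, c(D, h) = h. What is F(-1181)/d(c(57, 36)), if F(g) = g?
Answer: -1181/2645 ≈ -0.44650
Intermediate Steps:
F(-1181)/d(c(57, 36)) = -1181/(2681 - 1*36) = -1181/(2681 - 36) = -1181/2645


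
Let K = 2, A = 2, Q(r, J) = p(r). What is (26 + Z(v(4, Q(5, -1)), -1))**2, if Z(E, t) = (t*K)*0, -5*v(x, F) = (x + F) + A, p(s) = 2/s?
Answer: 676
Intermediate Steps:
Q(r, J) = 2/r
v(x, F) = -2/5 - F/5 - x/5 (v(x, F) = -((x + F) + 2)/5 = -((F + x) + 2)/5 = -(2 + F + x)/5 = -2/5 - F/5 - x/5)
Z(E, t) = 0 (Z(E, t) = (t*2)*0 = (2*t)*0 = 0)
(26 + Z(v(4, Q(5, -1)), -1))**2 = (26 + 0)**2 = 26**2 = 676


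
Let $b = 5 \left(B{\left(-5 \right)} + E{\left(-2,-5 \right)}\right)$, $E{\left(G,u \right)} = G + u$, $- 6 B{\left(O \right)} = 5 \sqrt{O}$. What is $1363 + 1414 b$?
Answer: $-48127 - \frac{17675 i \sqrt{5}}{3} \approx -48127.0 - 13174.0 i$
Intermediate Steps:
$B{\left(O \right)} = - \frac{5 \sqrt{O}}{6}$
$b = -35 - \frac{25 i \sqrt{5}}{6}$ ($b = 5 \left(- \frac{5 \sqrt{-5}}{6} - 7\right) = 5 \left(- \frac{5 i \sqrt{5}}{6} - 7\right) = 5 \left(-7 - \frac{5 i \sqrt{5}}{6}\right) = -35 - \frac{25 i \sqrt{5}}{6} \approx -35.0 - 9.317 i$)
$1363 + 1414 b = 1363 + 1414 \left(-35 - \frac{25 i \sqrt{5}}{6}\right) = 1363 - \left(49490 + \frac{17675 i \sqrt{5}}{3}\right) = -48127 - \frac{17675 i \sqrt{5}}{3}$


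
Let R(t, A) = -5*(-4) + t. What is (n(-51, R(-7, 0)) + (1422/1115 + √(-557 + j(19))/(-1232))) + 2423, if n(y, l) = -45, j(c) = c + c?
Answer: 2652892/1115 - I*√519/1232 ≈ 2379.3 - 0.018492*I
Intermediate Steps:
j(c) = 2*c
R(t, A) = 20 + t
(n(-51, R(-7, 0)) + (1422/1115 + √(-557 + j(19))/(-1232))) + 2423 = (-45 + (1422/1115 + √(-557 + 2*19)/(-1232))) + 2423 = (-45 + (1422*(1/1115) + √(-557 + 38)*(-1/1232))) + 2423 = (-45 + (1422/1115 + √(-519)*(-1/1232))) + 2423 = (-45 + (1422/1115 + (I*√519)*(-1/1232))) + 2423 = (-45 + (1422/1115 - I*√519/1232)) + 2423 = (-48753/1115 - I*√519/1232) + 2423 = 2652892/1115 - I*√519/1232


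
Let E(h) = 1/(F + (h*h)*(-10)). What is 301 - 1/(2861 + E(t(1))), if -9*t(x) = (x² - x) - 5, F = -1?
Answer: 285019579/946910 ≈ 301.00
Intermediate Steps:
t(x) = 5/9 - x²/9 + x/9 (t(x) = -((x² - x) - 5)/9 = -(-5 + x² - x)/9 = 5/9 - x²/9 + x/9)
E(h) = 1/(-1 - 10*h²) (E(h) = 1/(-1 + (h*h)*(-10)) = 1/(-1 + h²*(-10)) = 1/(-1 - 10*h²))
301 - 1/(2861 + E(t(1))) = 301 - 1/(2861 - 1/(1 + 10*(5/9 - ⅑*1² + (⅑)*1)²)) = 301 - 1/(2861 - 1/(1 + 10*(5/9 - ⅑*1 + ⅑)²)) = 301 - 1/(2861 - 1/(1 + 10*(5/9 - ⅑ + ⅑)²)) = 301 - 1/(2861 - 1/(1 + 10*(5/9)²)) = 301 - 1/(2861 - 1/(1 + 10*(25/81))) = 301 - 1/(2861 - 1/(1 + 250/81)) = 301 - 1/(2861 - 1/331/81) = 301 - 1/(2861 - 1*81/331) = 301 - 1/(2861 - 81/331) = 301 - 1/946910/331 = 301 - 1*331/946910 = 301 - 331/946910 = 285019579/946910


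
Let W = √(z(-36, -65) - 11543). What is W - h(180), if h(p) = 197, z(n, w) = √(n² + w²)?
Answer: -197 + I*√(11543 - √5521) ≈ -197.0 + 107.09*I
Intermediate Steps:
W = √(-11543 + √5521) (W = √(√((-36)² + (-65)²) - 11543) = √(√(1296 + 4225) - 11543) = √(√5521 - 11543) = √(-11543 + √5521) ≈ 107.09*I)
W - h(180) = √(-11543 + √5521) - 1*197 = √(-11543 + √5521) - 197 = -197 + √(-11543 + √5521)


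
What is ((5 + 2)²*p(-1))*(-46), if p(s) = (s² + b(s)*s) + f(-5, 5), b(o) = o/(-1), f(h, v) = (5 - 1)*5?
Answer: -45080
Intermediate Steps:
f(h, v) = 20 (f(h, v) = 4*5 = 20)
b(o) = -o (b(o) = o*(-1) = -o)
p(s) = 20 (p(s) = (s² + (-s)*s) + 20 = (s² - s²) + 20 = 0 + 20 = 20)
((5 + 2)²*p(-1))*(-46) = ((5 + 2)²*20)*(-46) = (7²*20)*(-46) = (49*20)*(-46) = 980*(-46) = -45080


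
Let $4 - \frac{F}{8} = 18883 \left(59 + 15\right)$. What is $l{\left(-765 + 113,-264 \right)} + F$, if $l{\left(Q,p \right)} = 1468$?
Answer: $-11177236$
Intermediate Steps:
$F = -11178704$ ($F = 32 - 8 \cdot 18883 \left(59 + 15\right) = 32 - 8 \cdot 18883 \cdot 74 = 32 - 11178736 = -11178704$)
$l{\left(-765 + 113,-264 \right)} + F = 1468 - 11178704 = -11177236$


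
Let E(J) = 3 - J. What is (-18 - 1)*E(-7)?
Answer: -190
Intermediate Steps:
(-18 - 1)*E(-7) = (-18 - 1)*(3 - 1*(-7)) = -19*(3 + 7) = -19*10 = -190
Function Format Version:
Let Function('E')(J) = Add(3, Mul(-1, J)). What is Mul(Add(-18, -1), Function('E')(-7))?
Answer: -190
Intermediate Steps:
Mul(Add(-18, -1), Function('E')(-7)) = Mul(Add(-18, -1), Add(3, Mul(-1, -7))) = Mul(-19, Add(3, 7)) = Mul(-19, 10) = -190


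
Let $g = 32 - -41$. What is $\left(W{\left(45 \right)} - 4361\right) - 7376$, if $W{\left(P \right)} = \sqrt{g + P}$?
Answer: $-11737 + \sqrt{118} \approx -11726.0$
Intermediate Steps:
$g = 73$ ($g = 32 + 41 = 73$)
$W{\left(P \right)} = \sqrt{73 + P}$
$\left(W{\left(45 \right)} - 4361\right) - 7376 = \left(\sqrt{73 + 45} - 4361\right) - 7376 = \left(\sqrt{118} - 4361\right) - 7376 = \left(-4361 + \sqrt{118}\right) - 7376 = -11737 + \sqrt{118}$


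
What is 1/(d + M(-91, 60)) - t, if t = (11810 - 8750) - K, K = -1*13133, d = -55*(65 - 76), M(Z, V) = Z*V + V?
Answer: -77645436/4795 ≈ -16193.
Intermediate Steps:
M(Z, V) = V + V*Z (M(Z, V) = V*Z + V = V + V*Z)
d = 605 (d = -55*(-11) = 605)
K = -13133
t = 16193 (t = (11810 - 8750) - 1*(-13133) = 3060 + 13133 = 16193)
1/(d + M(-91, 60)) - t = 1/(605 + 60*(1 - 91)) - 1*16193 = 1/(605 + 60*(-90)) - 16193 = 1/(605 - 5400) - 16193 = 1/(-4795) - 16193 = -1/4795 - 16193 = -77645436/4795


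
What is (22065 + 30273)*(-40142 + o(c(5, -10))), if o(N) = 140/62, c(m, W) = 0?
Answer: -65125848216/31 ≈ -2.1008e+9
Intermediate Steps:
o(N) = 70/31 (o(N) = 140*(1/62) = 70/31)
(22065 + 30273)*(-40142 + o(c(5, -10))) = (22065 + 30273)*(-40142 + 70/31) = 52338*(-1244332/31) = -65125848216/31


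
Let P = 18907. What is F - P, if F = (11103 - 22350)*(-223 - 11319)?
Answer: 129793967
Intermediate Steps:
F = 129812874 (F = -11247*(-11542) = 129812874)
F - P = 129812874 - 1*18907 = 129812874 - 18907 = 129793967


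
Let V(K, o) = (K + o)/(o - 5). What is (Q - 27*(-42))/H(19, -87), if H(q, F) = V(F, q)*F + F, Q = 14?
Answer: 8036/2349 ≈ 3.4210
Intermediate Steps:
V(K, o) = (K + o)/(-5 + o)
H(q, F) = F + F*(F + q)/(-5 + q) (H(q, F) = ((F + q)/(-5 + q))*F + F = F*(F + q)/(-5 + q) + F = F + F*(F + q)/(-5 + q))
(Q - 27*(-42))/H(19, -87) = (14 - 27*(-42))/((-87*(-5 - 87 + 2*19)/(-5 + 19))) = (14 + 1134)/((-87*(-5 - 87 + 38)/14)) = 1148/((-87*1/14*(-54))) = 1148/(2349/7) = 1148*(7/2349) = 8036/2349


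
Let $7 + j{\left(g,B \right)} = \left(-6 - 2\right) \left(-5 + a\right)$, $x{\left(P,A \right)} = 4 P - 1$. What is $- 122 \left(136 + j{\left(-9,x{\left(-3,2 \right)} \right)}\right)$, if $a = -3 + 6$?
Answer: $-17690$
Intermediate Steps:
$x{\left(P,A \right)} = -1 + 4 P$
$a = 3$
$j{\left(g,B \right)} = 9$ ($j{\left(g,B \right)} = -7 + \left(-6 - 2\right) \left(-5 + 3\right) = -7 - -16 = -7 + 16 = 9$)
$- 122 \left(136 + j{\left(-9,x{\left(-3,2 \right)} \right)}\right) = - 122 \left(136 + 9\right) = \left(-122\right) 145 = -17690$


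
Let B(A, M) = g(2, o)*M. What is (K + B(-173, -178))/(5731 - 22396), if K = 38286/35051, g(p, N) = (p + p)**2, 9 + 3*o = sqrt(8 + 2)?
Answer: 9071542/53102265 ≈ 0.17083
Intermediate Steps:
o = -3 + sqrt(10)/3 (o = -3 + sqrt(8 + 2)/3 = -3 + sqrt(10)/3 ≈ -1.9459)
g(p, N) = 4*p**2 (g(p, N) = (2*p)**2 = 4*p**2)
K = 38286/35051 (K = 38286*(1/35051) = 38286/35051 ≈ 1.0923)
B(A, M) = 16*M (B(A, M) = (4*2**2)*M = (4*4)*M = 16*M)
(K + B(-173, -178))/(5731 - 22396) = (38286/35051 + 16*(-178))/(5731 - 22396) = (38286/35051 - 2848)/(-16665) = -99786962/35051*(-1/16665) = 9071542/53102265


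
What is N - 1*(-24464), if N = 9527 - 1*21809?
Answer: 12182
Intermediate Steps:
N = -12282 (N = 9527 - 21809 = -12282)
N - 1*(-24464) = -12282 - 1*(-24464) = -12282 + 24464 = 12182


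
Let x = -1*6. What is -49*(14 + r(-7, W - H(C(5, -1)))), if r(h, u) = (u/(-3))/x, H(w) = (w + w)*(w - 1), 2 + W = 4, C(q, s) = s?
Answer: -6125/9 ≈ -680.56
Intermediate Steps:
W = 2 (W = -2 + 4 = 2)
x = -6
H(w) = 2*w*(-1 + w) (H(w) = (2*w)*(-1 + w) = 2*w*(-1 + w))
r(h, u) = u/18 (r(h, u) = (u/(-3))/(-6) = (u*(-⅓))*(-⅙) = -u/3*(-⅙) = u/18)
-49*(14 + r(-7, W - H(C(5, -1)))) = -49*(14 + (2 - 2*(-1)*(-1 - 1))/18) = -49*(14 + (2 - 2*(-1)*(-2))/18) = -49*(14 + (2 - 1*4)/18) = -49*(14 + (2 - 4)/18) = -49*(14 + (1/18)*(-2)) = -49*(14 - ⅑) = -49*125/9 = -6125/9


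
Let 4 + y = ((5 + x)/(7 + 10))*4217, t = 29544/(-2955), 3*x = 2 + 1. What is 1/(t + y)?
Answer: 16745/24688074 ≈ 0.00067826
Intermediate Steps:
x = 1 (x = (2 + 1)/3 = (1/3)*3 = 1)
t = -9848/985 (t = 29544*(-1/2955) = -9848/985 ≈ -9.9980)
y = 25234/17 (y = -4 + ((5 + 1)/(7 + 10))*4217 = -4 + (6/17)*4217 = -4 + 25302/17 = 25234/17 ≈ 1484.4)
1/(t + y) = 1/(-9848/985 + 25234/17) = 1/(24688074/16745) = 16745/24688074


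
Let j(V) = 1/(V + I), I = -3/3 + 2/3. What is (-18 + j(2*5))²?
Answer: 269361/841 ≈ 320.29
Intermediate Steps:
I = -⅓ (I = -3*⅓ + 2*(⅓) = -1 + ⅔ = -⅓ ≈ -0.33333)
j(V) = 1/(-⅓ + V) (j(V) = 1/(V - ⅓) = 1/(-⅓ + V))
(-18 + j(2*5))² = (-18 + 3/(-1 + 3*(2*5)))² = (-18 + 3/(-1 + 3*10))² = (-18 + 3/(-1 + 30))² = (-18 + 3/29)² = (-519/29)² = 269361/841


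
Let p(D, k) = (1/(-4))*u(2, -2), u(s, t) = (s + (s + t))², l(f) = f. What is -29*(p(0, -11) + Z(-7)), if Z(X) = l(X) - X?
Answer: 29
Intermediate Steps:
u(s, t) = (t + 2*s)²
Z(X) = 0 (Z(X) = X - X = 0)
p(D, k) = -1 (p(D, k) = (1/(-4))*(-2 + 2*2)² = (1*(-¼))*(-2 + 4)² = -¼*2² = -¼*4 = -1)
-29*(p(0, -11) + Z(-7)) = -29*(-1 + 0) = -29*(-1) = 29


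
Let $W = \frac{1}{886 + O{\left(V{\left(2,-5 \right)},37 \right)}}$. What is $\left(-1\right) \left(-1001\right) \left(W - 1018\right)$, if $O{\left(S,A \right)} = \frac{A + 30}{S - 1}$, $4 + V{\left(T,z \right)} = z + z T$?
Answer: $- \frac{17988704734}{17653} \approx -1.019 \cdot 10^{6}$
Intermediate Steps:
$V{\left(T,z \right)} = -4 + z + T z$ ($V{\left(T,z \right)} = -4 + \left(z + z T\right) = -4 + \left(z + T z\right) = -4 + z + T z$)
$O{\left(S,A \right)} = \frac{30 + A}{-1 + S}$
$W = \frac{20}{17653}$ ($W = \frac{1}{886 + \frac{30 + 37}{-1 - 19}} = \frac{1}{886 + \frac{1}{-1 - 19} \cdot 67} = \frac{1}{886 + \frac{1}{-20} \cdot 67} = \frac{1}{886 - \frac{67}{20}} = \frac{1}{\frac{17653}{20}} = \frac{20}{17653} \approx 0.001133$)
$\left(-1\right) \left(-1001\right) \left(W - 1018\right) = \left(-1\right) \left(-1001\right) \left(\frac{20}{17653} - 1018\right) = 1001 \left(- \frac{17970734}{17653}\right) = - \frac{17988704734}{17653}$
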